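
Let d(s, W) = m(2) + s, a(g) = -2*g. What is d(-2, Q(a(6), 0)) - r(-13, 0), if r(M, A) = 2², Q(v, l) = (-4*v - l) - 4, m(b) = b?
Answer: -4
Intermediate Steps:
Q(v, l) = -4 - l - 4*v (Q(v, l) = (-l - 4*v) - 4 = -4 - l - 4*v)
d(s, W) = 2 + s
r(M, A) = 4
d(-2, Q(a(6), 0)) - r(-13, 0) = (2 - 2) - 1*4 = 0 - 4 = -4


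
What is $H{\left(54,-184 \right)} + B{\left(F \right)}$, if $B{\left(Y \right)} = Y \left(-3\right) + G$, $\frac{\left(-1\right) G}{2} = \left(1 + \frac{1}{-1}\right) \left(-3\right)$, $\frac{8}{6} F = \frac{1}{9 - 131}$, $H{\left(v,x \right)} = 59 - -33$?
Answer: $\frac{44905}{488} \approx 92.018$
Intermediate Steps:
$H{\left(v,x \right)} = 92$ ($H{\left(v,x \right)} = 59 + 33 = 92$)
$F = - \frac{3}{488}$ ($F = \frac{3}{4 \left(9 - 131\right)} = \frac{3}{4 \left(-122\right)} = \frac{3}{4} \left(- \frac{1}{122}\right) = - \frac{3}{488} \approx -0.0061475$)
$G = 0$ ($G = - 2 \left(1 + \frac{1}{-1}\right) \left(-3\right) = - 2 \left(1 - 1\right) \left(-3\right) = - 2 \cdot 0 \left(-3\right) = \left(-2\right) 0 = 0$)
$B{\left(Y \right)} = - 3 Y$ ($B{\left(Y \right)} = Y \left(-3\right) + 0 = - 3 Y + 0 = - 3 Y$)
$H{\left(54,-184 \right)} + B{\left(F \right)} = 92 - - \frac{9}{488} = 92 + \frac{9}{488} = \frac{44905}{488}$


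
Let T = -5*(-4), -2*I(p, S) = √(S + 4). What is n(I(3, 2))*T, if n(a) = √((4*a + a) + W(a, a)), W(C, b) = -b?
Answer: 20*I*2^(¾)*3^(¼) ≈ 44.267*I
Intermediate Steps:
I(p, S) = -√(4 + S)/2 (I(p, S) = -√(S + 4)/2 = -√(4 + S)/2)
n(a) = 2*√a (n(a) = √((4*a + a) - a) = √(5*a - a) = √(4*a) = 2*√a)
T = 20 (T = -1*(-20) = 20)
n(I(3, 2))*T = (2*√(-√(4 + 2)/2))*20 = (2*√(-√6/2))*20 = (2*(I*√2*6^(¼)/2))*20 = (I*2^(¾)*3^(¼))*20 = 20*I*2^(¾)*3^(¼)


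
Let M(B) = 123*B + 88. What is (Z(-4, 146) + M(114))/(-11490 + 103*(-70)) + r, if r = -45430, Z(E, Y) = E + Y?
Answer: -212388813/4675 ≈ -45431.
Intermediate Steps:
M(B) = 88 + 123*B
(Z(-4, 146) + M(114))/(-11490 + 103*(-70)) + r = ((-4 + 146) + (88 + 123*114))/(-11490 + 103*(-70)) - 45430 = (142 + (88 + 14022))/(-11490 - 7210) - 45430 = (142 + 14110)/(-18700) - 45430 = 14252*(-1/18700) - 45430 = -3563/4675 - 45430 = -212388813/4675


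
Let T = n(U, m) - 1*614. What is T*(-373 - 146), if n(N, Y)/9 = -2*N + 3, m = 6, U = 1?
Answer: 313995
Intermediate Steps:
n(N, Y) = 27 - 18*N (n(N, Y) = 9*(-2*N + 3) = 9*(3 - 2*N) = 27 - 18*N)
T = -605 (T = (27 - 18*1) - 1*614 = (27 - 18) - 614 = 9 - 614 = -605)
T*(-373 - 146) = -605*(-373 - 146) = -605*(-519) = 313995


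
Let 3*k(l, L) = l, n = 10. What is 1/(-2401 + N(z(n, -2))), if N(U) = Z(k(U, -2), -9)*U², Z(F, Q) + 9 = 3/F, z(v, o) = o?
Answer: -1/2455 ≈ -0.00040733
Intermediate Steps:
k(l, L) = l/3
Z(F, Q) = -9 + 3/F
N(U) = U²*(-9 + 9/U) (N(U) = (-9 + 3/((U/3)))*U² = (-9 + 3*(3/U))*U² = (-9 + 9/U)*U² = U²*(-9 + 9/U))
1/(-2401 + N(z(n, -2))) = 1/(-2401 + 9*(-2)*(1 - 1*(-2))) = 1/(-2401 + 9*(-2)*(1 + 2)) = 1/(-2401 + 9*(-2)*3) = 1/(-2401 - 54) = 1/(-2455) = -1/2455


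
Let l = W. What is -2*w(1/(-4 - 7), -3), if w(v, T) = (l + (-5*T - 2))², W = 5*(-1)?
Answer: -128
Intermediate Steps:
W = -5
l = -5
w(v, T) = (-7 - 5*T)² (w(v, T) = (-5 + (-5*T - 2))² = (-5 + (-2 - 5*T))² = (-7 - 5*T)²)
-2*w(1/(-4 - 7), -3) = -2*(7 + 5*(-3))² = -2*(7 - 15)² = -2*(-8)² = -2*64 = -128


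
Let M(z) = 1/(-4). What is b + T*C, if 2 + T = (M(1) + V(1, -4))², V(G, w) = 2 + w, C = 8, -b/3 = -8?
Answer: 97/2 ≈ 48.500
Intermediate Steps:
b = 24 (b = -3*(-8) = 24)
M(z) = -¼
T = 49/16 (T = -2 + (-¼ + (2 - 4))² = -2 + (-¼ - 2)² = -2 + (-9/4)² = -2 + 81/16 = 49/16 ≈ 3.0625)
b + T*C = 24 + (49/16)*8 = 24 + 49/2 = 97/2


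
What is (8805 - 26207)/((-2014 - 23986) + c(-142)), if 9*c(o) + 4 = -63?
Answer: 156618/234067 ≈ 0.66912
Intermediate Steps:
c(o) = -67/9 (c(o) = -4/9 + (⅑)*(-63) = -4/9 - 7 = -67/9)
(8805 - 26207)/((-2014 - 23986) + c(-142)) = (8805 - 26207)/((-2014 - 23986) - 67/9) = -17402/(-26000 - 67/9) = -17402/(-234067/9) = -17402*(-9/234067) = 156618/234067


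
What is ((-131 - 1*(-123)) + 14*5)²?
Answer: 3844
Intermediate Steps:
((-131 - 1*(-123)) + 14*5)² = ((-131 + 123) + 70)² = (-8 + 70)² = 62² = 3844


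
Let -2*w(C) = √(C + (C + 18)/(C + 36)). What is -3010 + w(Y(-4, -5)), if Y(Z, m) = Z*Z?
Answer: -3010 - √11258/52 ≈ -3012.0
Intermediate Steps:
Y(Z, m) = Z²
w(C) = -√(C + (18 + C)/(36 + C))/2 (w(C) = -√(C + (C + 18)/(C + 36))/2 = -√(C + (18 + C)/(36 + C))/2)
-3010 + w(Y(-4, -5)) = -3010 - √(18 + (-4)² + (-4)²*(36 + (-4)²))/√(36 + (-4)²)/2 = -3010 - √(18 + 16 + 16*(36 + 16))/√(36 + 16)/2 = -3010 - √13*√(18 + 16 + 16*52)/26/2 = -3010 - √13*√(18 + 16 + 832)/26/2 = -3010 - √11258/26/2 = -3010 - √11258/52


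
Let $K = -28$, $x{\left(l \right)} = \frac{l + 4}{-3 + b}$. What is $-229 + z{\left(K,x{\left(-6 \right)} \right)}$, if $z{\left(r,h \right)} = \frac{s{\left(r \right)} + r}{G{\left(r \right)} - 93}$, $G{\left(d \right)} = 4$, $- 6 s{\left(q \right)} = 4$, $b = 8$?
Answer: $- \frac{61057}{267} \approx -228.68$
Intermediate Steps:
$s{\left(q \right)} = - \frac{2}{3}$ ($s{\left(q \right)} = \left(- \frac{1}{6}\right) 4 = - \frac{2}{3}$)
$x{\left(l \right)} = \frac{4}{5} + \frac{l}{5}$ ($x{\left(l \right)} = \frac{l + 4}{-3 + 8} = \frac{4 + l}{5} = \left(4 + l\right) \frac{1}{5} = \frac{4}{5} + \frac{l}{5}$)
$z{\left(r,h \right)} = \frac{2}{267} - \frac{r}{89}$ ($z{\left(r,h \right)} = \frac{- \frac{2}{3} + r}{4 - 93} = \frac{- \frac{2}{3} + r}{-89} = \left(- \frac{2}{3} + r\right) \left(- \frac{1}{89}\right) = \frac{2}{267} - \frac{r}{89}$)
$-229 + z{\left(K,x{\left(-6 \right)} \right)} = -229 + \left(\frac{2}{267} - - \frac{28}{89}\right) = -229 + \left(\frac{2}{267} + \frac{28}{89}\right) = -229 + \frac{86}{267} = - \frac{61057}{267}$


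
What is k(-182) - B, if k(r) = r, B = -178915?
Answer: 178733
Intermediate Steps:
k(-182) - B = -182 - 1*(-178915) = -182 + 178915 = 178733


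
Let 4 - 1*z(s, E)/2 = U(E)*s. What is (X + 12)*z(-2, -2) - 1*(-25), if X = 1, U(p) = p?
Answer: 25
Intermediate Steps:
z(s, E) = 8 - 2*E*s
(X + 12)*z(-2, -2) - 1*(-25) = (1 + 12)*(8 - 2*(-2)*(-2)) - 1*(-25) = 13*(8 - 8) + 25 = 13*0 + 25 = 0 + 25 = 25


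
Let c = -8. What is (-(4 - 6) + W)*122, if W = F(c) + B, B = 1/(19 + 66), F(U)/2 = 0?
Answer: 20862/85 ≈ 245.44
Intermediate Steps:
F(U) = 0 (F(U) = 2*0 = 0)
B = 1/85 ≈ 0.011765
W = 1/85 (W = 0 + 1/85 = 1/85 ≈ 0.011765)
(-(4 - 6) + W)*122 = (-(4 - 6) + 1/85)*122 = (-1*(-2) + 1/85)*122 = (2 + 1/85)*122 = (171/85)*122 = 20862/85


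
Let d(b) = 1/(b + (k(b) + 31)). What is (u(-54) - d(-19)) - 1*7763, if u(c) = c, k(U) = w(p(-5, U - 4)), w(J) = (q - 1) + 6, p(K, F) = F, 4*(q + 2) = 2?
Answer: -242329/31 ≈ -7817.1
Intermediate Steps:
q = -3/2 (q = -2 + (1/4)*2 = -2 + 1/2 = -3/2 ≈ -1.5000)
w(J) = 7/2 (w(J) = (-3/2 - 1) + 6 = -5/2 + 6 = 7/2)
k(U) = 7/2
d(b) = 1/(69/2 + b) (d(b) = 1/(b + (7/2 + 31)) = 1/(b + 69/2) = 1/(69/2 + b))
(u(-54) - d(-19)) - 1*7763 = (-54 - 2/(69 + 2*(-19))) - 1*7763 = (-54 - 2/(69 - 38)) - 7763 = (-54 - 2/31) - 7763 = -1676/31 - 7763 = -242329/31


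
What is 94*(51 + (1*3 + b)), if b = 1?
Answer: 5170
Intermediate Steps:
94*(51 + (1*3 + b)) = 94*(51 + (1*3 + 1)) = 94*(51 + (3 + 1)) = 94*(51 + 4) = 94*55 = 5170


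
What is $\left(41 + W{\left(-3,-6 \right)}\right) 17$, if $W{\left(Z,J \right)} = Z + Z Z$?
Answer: $799$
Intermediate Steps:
$W{\left(Z,J \right)} = Z + Z^{2}$
$\left(41 + W{\left(-3,-6 \right)}\right) 17 = \left(41 - 3 \left(1 - 3\right)\right) 17 = \left(41 - -6\right) 17 = \left(41 + 6\right) 17 = 47 \cdot 17 = 799$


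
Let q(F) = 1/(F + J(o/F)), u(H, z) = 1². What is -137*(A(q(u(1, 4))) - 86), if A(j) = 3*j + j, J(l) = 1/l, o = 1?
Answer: 11508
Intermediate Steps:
u(H, z) = 1
q(F) = 1/(2*F) (q(F) = 1/(F + 1/(1/F)) = 1/(F + F) = 1/(2*F))
A(j) = 4*j
-137*(A(q(u(1, 4))) - 86) = -137*(4*((½)/1) - 86) = -137*(4*((½)*1) - 86) = -137*(4*(½) - 86) = -137*(2 - 86) = -137*(-84) = 11508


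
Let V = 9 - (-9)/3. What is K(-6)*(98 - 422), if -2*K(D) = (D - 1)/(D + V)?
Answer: -189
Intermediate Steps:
V = 12 (V = 9 - (-9)/3 = 9 - 1*(-3) = 9 + 3 = 12)
K(D) = -(-1 + D)/(2*(12 + D)) (K(D) = -(D - 1)/(2*(D + 12)) = -(-1 + D)/(2*(12 + D)))
K(-6)*(98 - 422) = ((1 - 1*(-6))/(2*(12 - 6)))*(98 - 422) = ((½)*(1 + 6)/6)*(-324) = ((½)*(⅙)*7)*(-324) = (7/12)*(-324) = -189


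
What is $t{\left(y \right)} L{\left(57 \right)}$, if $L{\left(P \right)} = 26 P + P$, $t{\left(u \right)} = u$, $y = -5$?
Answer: $-7695$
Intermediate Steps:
$L{\left(P \right)} = 27 P$
$t{\left(y \right)} L{\left(57 \right)} = - 5 \cdot 27 \cdot 57 = \left(-5\right) 1539 = -7695$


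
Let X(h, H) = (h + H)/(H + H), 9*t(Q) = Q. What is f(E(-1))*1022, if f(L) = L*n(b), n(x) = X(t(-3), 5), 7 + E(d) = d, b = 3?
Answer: -57232/15 ≈ -3815.5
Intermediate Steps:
E(d) = -7 + d
t(Q) = Q/9
X(h, H) = (H + h)/(2*H) (X(h, H) = (H + h)/((2*H)) = (H + h)*(1/(2*H)) = (H + h)/(2*H))
n(x) = 7/15 (n(x) = (½)*(5 + (⅑)*(-3))/5 = (½)*(⅕)*(5 - ⅓) = (½)*(⅕)*(14/3) = 7/15)
f(L) = 7*L/15 (f(L) = L*(7/15) = 7*L/15)
f(E(-1))*1022 = (7*(-7 - 1)/15)*1022 = ((7/15)*(-8))*1022 = -56/15*1022 = -57232/15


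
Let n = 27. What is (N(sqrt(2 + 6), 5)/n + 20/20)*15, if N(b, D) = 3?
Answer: 50/3 ≈ 16.667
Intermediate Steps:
(N(sqrt(2 + 6), 5)/n + 20/20)*15 = (3/27 + 20/20)*15 = (3*(1/27) + 20*(1/20))*15 = (1/9 + 1)*15 = (10/9)*15 = 50/3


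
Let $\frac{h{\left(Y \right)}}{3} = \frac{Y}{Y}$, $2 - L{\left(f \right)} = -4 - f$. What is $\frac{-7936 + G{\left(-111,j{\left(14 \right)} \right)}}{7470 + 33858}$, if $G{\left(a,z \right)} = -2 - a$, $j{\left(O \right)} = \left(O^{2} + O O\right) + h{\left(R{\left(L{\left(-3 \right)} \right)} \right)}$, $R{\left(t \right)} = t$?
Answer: $- \frac{2609}{13776} \approx -0.18939$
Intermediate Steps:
$L{\left(f \right)} = 6 + f$ ($L{\left(f \right)} = 2 - \left(-4 - f\right) = 2 + \left(4 + f\right) = 6 + f$)
$h{\left(Y \right)} = 3$ ($h{\left(Y \right)} = 3 \frac{Y}{Y} = 3 \cdot 1 = 3$)
$j{\left(O \right)} = 3 + 2 O^{2}$ ($j{\left(O \right)} = \left(O^{2} + O O\right) + 3 = \left(O^{2} + O^{2}\right) + 3 = 2 O^{2} + 3 = 3 + 2 O^{2}$)
$\frac{-7936 + G{\left(-111,j{\left(14 \right)} \right)}}{7470 + 33858} = \frac{-7936 - -109}{7470 + 33858} = \frac{-7936 + \left(-2 + 111\right)}{41328} = \left(-7936 + 109\right) \frac{1}{41328} = \left(-7827\right) \frac{1}{41328} = - \frac{2609}{13776}$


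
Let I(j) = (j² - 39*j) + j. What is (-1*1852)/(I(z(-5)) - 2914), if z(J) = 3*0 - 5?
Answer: 1852/2699 ≈ 0.68618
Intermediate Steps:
z(J) = -5 (z(J) = 0 - 5 = -5)
I(j) = j² - 38*j
(-1*1852)/(I(z(-5)) - 2914) = (-1*1852)/(-5*(-38 - 5) - 2914) = -1852/(-5*(-43) - 2914) = -1852/(215 - 2914) = -1852/(-2699) = -1852*(-1/2699) = 1852/2699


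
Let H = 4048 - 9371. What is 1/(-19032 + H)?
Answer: -1/24355 ≈ -4.1059e-5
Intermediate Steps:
H = -5323
1/(-19032 + H) = 1/(-19032 - 5323) = 1/(-24355) = -1/24355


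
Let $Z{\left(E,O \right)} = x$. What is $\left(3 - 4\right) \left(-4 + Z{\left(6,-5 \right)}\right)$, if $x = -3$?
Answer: $7$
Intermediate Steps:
$Z{\left(E,O \right)} = -3$
$\left(3 - 4\right) \left(-4 + Z{\left(6,-5 \right)}\right) = \left(3 - 4\right) \left(-4 - 3\right) = \left(-1\right) \left(-7\right) = 7$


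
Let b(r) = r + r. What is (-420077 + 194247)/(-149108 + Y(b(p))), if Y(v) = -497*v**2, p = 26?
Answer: 112915/746498 ≈ 0.15126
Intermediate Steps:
b(r) = 2*r
(-420077 + 194247)/(-149108 + Y(b(p))) = (-420077 + 194247)/(-149108 - 497*(2*26)**2) = -225830/(-149108 - 497*52**2) = -225830/(-149108 - 497*2704) = -225830/(-149108 - 1343888) = -225830/(-1492996) = -225830*(-1/1492996) = 112915/746498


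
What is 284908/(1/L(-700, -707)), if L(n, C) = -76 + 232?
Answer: 44445648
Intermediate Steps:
L(n, C) = 156
284908/(1/L(-700, -707)) = 284908/(1/156) = 284908*156 = 44445648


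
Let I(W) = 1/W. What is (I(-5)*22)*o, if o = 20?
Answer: -88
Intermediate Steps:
(I(-5)*22)*o = (22/(-5))*20 = -1/5*22*20 = -22/5*20 = -88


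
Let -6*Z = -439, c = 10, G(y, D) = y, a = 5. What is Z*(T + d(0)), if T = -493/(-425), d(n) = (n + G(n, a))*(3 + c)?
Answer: 12731/150 ≈ 84.873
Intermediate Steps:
d(n) = 26*n (d(n) = (n + n)*(3 + 10) = (2*n)*13 = 26*n)
Z = 439/6 (Z = -⅙*(-439) = 439/6 ≈ 73.167)
T = 29/25 (T = -493*(-1/425) = 29/25 ≈ 1.1600)
Z*(T + d(0)) = 439*(29/25 + 26*0)/6 = 439*(29/25 + 0)/6 = (439/6)*(29/25) = 12731/150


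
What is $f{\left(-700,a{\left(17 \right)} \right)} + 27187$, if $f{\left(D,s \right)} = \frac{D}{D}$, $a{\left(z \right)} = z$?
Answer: $27188$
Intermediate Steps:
$f{\left(D,s \right)} = 1$
$f{\left(-700,a{\left(17 \right)} \right)} + 27187 = 1 + 27187 = 27188$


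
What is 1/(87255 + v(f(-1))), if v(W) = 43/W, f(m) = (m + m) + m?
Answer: 3/261722 ≈ 1.1463e-5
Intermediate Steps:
f(m) = 3*m (f(m) = 2*m + m = 3*m)
1/(87255 + v(f(-1))) = 1/(87255 + 43/((3*(-1)))) = 1/(87255 + 43/(-3)) = 1/(87255 + 43*(-⅓)) = 1/(87255 - 43/3) = 1/(261722/3) = 3/261722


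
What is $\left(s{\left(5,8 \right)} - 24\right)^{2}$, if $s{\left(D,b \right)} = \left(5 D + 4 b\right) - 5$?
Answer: $784$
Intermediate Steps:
$s{\left(D,b \right)} = -5 + 4 b + 5 D$ ($s{\left(D,b \right)} = \left(4 b + 5 D\right) - 5 = -5 + 4 b + 5 D$)
$\left(s{\left(5,8 \right)} - 24\right)^{2} = \left(\left(-5 + 4 \cdot 8 + 5 \cdot 5\right) - 24\right)^{2} = \left(\left(-5 + 32 + 25\right) - 24\right)^{2} = \left(52 - 24\right)^{2} = 28^{2} = 784$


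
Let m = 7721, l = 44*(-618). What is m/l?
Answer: -7721/27192 ≈ -0.28394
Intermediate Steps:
l = -27192
m/l = 7721/(-27192) = 7721*(-1/27192) = -7721/27192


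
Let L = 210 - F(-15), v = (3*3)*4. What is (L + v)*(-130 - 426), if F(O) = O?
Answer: -145116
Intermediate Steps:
v = 36 (v = 9*4 = 36)
L = 225 (L = 210 - 1*(-15) = 210 + 15 = 225)
(L + v)*(-130 - 426) = (225 + 36)*(-130 - 426) = 261*(-556) = -145116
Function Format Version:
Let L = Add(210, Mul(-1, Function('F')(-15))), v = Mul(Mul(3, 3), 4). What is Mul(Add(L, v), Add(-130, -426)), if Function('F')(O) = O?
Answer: -145116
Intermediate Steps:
v = 36 (v = Mul(9, 4) = 36)
L = 225 (L = Add(210, Mul(-1, -15)) = Add(210, 15) = 225)
Mul(Add(L, v), Add(-130, -426)) = Mul(Add(225, 36), Add(-130, -426)) = Mul(261, -556) = -145116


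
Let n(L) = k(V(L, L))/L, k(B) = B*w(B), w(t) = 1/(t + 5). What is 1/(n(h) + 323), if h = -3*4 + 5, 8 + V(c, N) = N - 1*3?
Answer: 91/29375 ≈ 0.0030979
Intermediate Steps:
w(t) = 1/(5 + t)
V(c, N) = -11 + N (V(c, N) = -8 + (N - 1*3) = -8 + (N - 3) = -8 + (-3 + N) = -11 + N)
k(B) = B/(5 + B)
h = -7 (h = -12 + 5 = -7)
n(L) = (-11 + L)/(L*(-6 + L)) (n(L) = ((-11 + L)/(5 + (-11 + L)))/L = ((-11 + L)/(-6 + L))/L = (-11 + L)/(L*(-6 + L)))
1/(n(h) + 323) = 1/((-11 - 7)/((-7)*(-6 - 7)) + 323) = 1/(-⅐*(-18)/(-13) + 323) = 1/(-⅐*(-1/13)*(-18) + 323) = 1/(-18/91 + 323) = 1/(29375/91) = 91/29375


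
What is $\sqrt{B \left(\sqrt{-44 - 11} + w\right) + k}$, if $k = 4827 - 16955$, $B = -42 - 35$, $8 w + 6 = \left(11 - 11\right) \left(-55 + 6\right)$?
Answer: $\frac{\sqrt{-48281 - 308 i \sqrt{55}}}{2} \approx 2.5981 - 109.9 i$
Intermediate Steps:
$w = - \frac{3}{4}$ ($w = - \frac{3}{4} + \frac{\left(11 - 11\right) \left(-55 + 6\right)}{8} = - \frac{3}{4} + \frac{0 \left(-49\right)}{8} = - \frac{3}{4} + \frac{1}{8} \cdot 0 = - \frac{3}{4} + 0 = - \frac{3}{4} \approx -0.75$)
$B = -77$ ($B = -42 - 35 = -77$)
$k = -12128$
$\sqrt{B \left(\sqrt{-44 - 11} + w\right) + k} = \sqrt{- 77 \left(\sqrt{-44 - 11} - \frac{3}{4}\right) - 12128} = \sqrt{- 77 \left(\sqrt{-55} - \frac{3}{4}\right) - 12128} = \sqrt{- 77 \left(i \sqrt{55} - \frac{3}{4}\right) - 12128} = \sqrt{- 77 \left(- \frac{3}{4} + i \sqrt{55}\right) - 12128} = \sqrt{\left(\frac{231}{4} - 77 i \sqrt{55}\right) - 12128} = \sqrt{- \frac{48281}{4} - 77 i \sqrt{55}}$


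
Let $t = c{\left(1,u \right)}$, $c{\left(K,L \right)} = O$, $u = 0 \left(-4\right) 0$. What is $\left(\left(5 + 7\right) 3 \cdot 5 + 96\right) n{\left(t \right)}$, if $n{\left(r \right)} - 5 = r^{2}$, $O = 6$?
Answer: $11316$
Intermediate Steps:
$u = 0$ ($u = 0 \cdot 0 = 0$)
$c{\left(K,L \right)} = 6$
$t = 6$
$n{\left(r \right)} = 5 + r^{2}$
$\left(\left(5 + 7\right) 3 \cdot 5 + 96\right) n{\left(t \right)} = \left(\left(5 + 7\right) 3 \cdot 5 + 96\right) \left(5 + 6^{2}\right) = \left(12 \cdot 15 + 96\right) \left(5 + 36\right) = \left(180 + 96\right) 41 = 276 \cdot 41 = 11316$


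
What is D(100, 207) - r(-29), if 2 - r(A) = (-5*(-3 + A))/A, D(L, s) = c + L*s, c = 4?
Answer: 600198/29 ≈ 20696.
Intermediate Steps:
D(L, s) = 4 + L*s
r(A) = 2 - (15 - 5*A)/A (r(A) = 2 - (-5*(-3 + A))/A = 2 - (15 - 5*A)/A)
D(100, 207) - r(-29) = (4 + 100*207) - (7 - 15/(-29)) = (4 + 20700) - (7 - 15*(-1/29)) = 20704 - (7 + 15/29) = 20704 - 1*218/29 = 20704 - 218/29 = 600198/29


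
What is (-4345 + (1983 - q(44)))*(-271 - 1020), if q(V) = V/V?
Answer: 3050633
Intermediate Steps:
q(V) = 1
(-4345 + (1983 - q(44)))*(-271 - 1020) = (-4345 + (1983 - 1*1))*(-271 - 1020) = (-4345 + (1983 - 1))*(-1291) = (-4345 + 1982)*(-1291) = -2363*(-1291) = 3050633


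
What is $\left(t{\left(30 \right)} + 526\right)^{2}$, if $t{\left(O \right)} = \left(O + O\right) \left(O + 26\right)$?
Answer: $15100996$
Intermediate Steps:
$t{\left(O \right)} = 2 O \left(26 + O\right)$
$\left(t{\left(30 \right)} + 526\right)^{2} = \left(2 \cdot 30 \left(26 + 30\right) + 526\right)^{2} = \left(2 \cdot 30 \cdot 56 + 526\right)^{2} = \left(3360 + 526\right)^{2} = 3886^{2} = 15100996$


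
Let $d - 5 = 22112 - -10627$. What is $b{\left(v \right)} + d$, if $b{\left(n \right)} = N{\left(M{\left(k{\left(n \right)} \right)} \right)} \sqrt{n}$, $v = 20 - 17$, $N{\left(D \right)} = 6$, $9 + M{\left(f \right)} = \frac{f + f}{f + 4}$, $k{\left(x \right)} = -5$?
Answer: $32744 + 6 \sqrt{3} \approx 32754.0$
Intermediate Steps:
$M{\left(f \right)} = -9 + \frac{2 f}{4 + f}$ ($M{\left(f \right)} = -9 + \frac{f + f}{f + 4} = -9 + \frac{2 f}{4 + f}$)
$v = 3$ ($v = 20 - 17 = 3$)
$d = 32744$ ($d = 5 + \left(22112 - -10627\right) = 5 + \left(22112 + 10627\right) = 5 + 32739 = 32744$)
$b{\left(n \right)} = 6 \sqrt{n}$
$b{\left(v \right)} + d = 6 \sqrt{3} + 32744 = 32744 + 6 \sqrt{3}$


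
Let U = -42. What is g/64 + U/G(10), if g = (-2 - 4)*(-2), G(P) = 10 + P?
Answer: -153/80 ≈ -1.9125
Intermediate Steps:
g = 12 (g = -6*(-2) = 12)
g/64 + U/G(10) = 12/64 - 42/(10 + 10) = 12*(1/64) - 42/20 = 3/16 - 42*1/20 = 3/16 - 21/10 = -153/80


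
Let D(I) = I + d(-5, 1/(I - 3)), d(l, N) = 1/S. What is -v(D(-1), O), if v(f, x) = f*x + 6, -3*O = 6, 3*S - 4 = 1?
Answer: -34/5 ≈ -6.8000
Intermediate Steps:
S = 5/3 (S = 4/3 + (1/3)*1 = 4/3 + 1/3 = 5/3 ≈ 1.6667)
O = -2 (O = -1/3*6 = -2)
d(l, N) = 3/5 (d(l, N) = 1/(5/3) = 3/5)
D(I) = 3/5 + I (D(I) = I + 3/5 = 3/5 + I)
v(f, x) = 6 + f*x
-v(D(-1), O) = -(6 + (3/5 - 1)*(-2)) = -(6 - 2/5*(-2)) = -(6 + 4/5) = -1*34/5 = -34/5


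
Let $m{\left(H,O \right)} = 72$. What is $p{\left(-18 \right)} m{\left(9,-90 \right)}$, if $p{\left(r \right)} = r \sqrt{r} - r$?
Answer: $1296 - 3888 i \sqrt{2} \approx 1296.0 - 5498.5 i$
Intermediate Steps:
$p{\left(r \right)} = r^{\frac{3}{2}} - r$
$p{\left(-18 \right)} m{\left(9,-90 \right)} = \left(\left(-18\right)^{\frac{3}{2}} - -18\right) 72 = \left(- 54 i \sqrt{2} + 18\right) 72 = \left(18 - 54 i \sqrt{2}\right) 72 = 1296 - 3888 i \sqrt{2}$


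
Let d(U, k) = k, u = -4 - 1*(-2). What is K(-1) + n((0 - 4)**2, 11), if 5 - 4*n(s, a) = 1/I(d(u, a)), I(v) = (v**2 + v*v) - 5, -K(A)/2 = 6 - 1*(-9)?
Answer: -6814/237 ≈ -28.751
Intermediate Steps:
u = -2 (u = -4 + 2 = -2)
K(A) = -30 (K(A) = -2*(6 - 1*(-9)) = -2*(6 + 9) = -2*15 = -30)
I(v) = -5 + 2*v**2 (I(v) = (v**2 + v**2) - 5 = 2*v**2 - 5 = -5 + 2*v**2)
n(s, a) = 5/4 - 1/(4*(-5 + 2*a**2))
K(-1) + n((0 - 4)**2, 11) = -30 + (-13 + 5*11**2)/(2*(-5 + 2*11**2)) = -30 + (-13 + 5*121)/(2*(-5 + 2*121)) = -30 + (-13 + 605)/(2*(-5 + 242)) = -30 + (1/2)*592/237 = -30 + (1/2)*(1/237)*592 = -30 + 296/237 = -6814/237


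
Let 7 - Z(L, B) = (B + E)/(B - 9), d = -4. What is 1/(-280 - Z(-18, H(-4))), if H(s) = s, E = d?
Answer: -13/3723 ≈ -0.0034918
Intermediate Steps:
E = -4
Z(L, B) = 7 - (-4 + B)/(-9 + B) (Z(L, B) = 7 - (B - 4)/(B - 9) = 7 - (-4 + B)/(-9 + B))
1/(-280 - Z(-18, H(-4))) = 1/(-280 - (-59 + 6*(-4))/(-9 - 4)) = 1/(-280 - (-59 - 24)/(-13)) = 1/(-280 - (-1)*(-83)/13) = 1/(-280 - 1*83/13) = 1/(-280 - 83/13) = 1/(-3723/13) = -13/3723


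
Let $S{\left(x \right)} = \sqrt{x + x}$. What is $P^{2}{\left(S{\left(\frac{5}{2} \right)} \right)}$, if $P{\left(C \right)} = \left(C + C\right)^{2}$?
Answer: $400$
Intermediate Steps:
$S{\left(x \right)} = \sqrt{2} \sqrt{x}$ ($S{\left(x \right)} = \sqrt{2 x} = \sqrt{2} \sqrt{x}$)
$P{\left(C \right)} = 4 C^{2}$ ($P{\left(C \right)} = \left(2 C\right)^{2} = 4 C^{2}$)
$P^{2}{\left(S{\left(\frac{5}{2} \right)} \right)} = \left(4 \left(\sqrt{2} \sqrt{\frac{5}{2}}\right)^{2}\right)^{2} = \left(4 \left(\sqrt{2} \frac{\sqrt{10}}{2}\right)^{2}\right)^{2} = \left(4 \left(\sqrt{5}\right)^{2}\right)^{2} = \left(4 \cdot 5\right)^{2} = 20^{2} = 400$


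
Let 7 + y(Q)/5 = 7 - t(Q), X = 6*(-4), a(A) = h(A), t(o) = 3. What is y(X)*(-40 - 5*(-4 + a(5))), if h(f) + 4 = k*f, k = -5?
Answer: -1875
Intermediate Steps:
h(f) = -4 - 5*f
a(A) = -4 - 5*A
X = -24
y(Q) = -15 (y(Q) = -35 + 5*(7 - 1*3) = -35 + 5*(7 - 3) = -35 + 5*4 = -35 + 20 = -15)
y(X)*(-40 - 5*(-4 + a(5))) = -15*(-40 - 5*(-4 + (-4 - 5*5))) = -15*(-40 - 5*(-4 + (-4 - 25))) = -15*(-40 - 5*(-4 - 29)) = -15*(-40 - 5*(-33)) = -15*(-40 + 165) = -15*125 = -1875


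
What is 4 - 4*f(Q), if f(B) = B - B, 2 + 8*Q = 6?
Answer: 4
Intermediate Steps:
Q = 1/2 (Q = -1/4 + (1/8)*6 = -1/4 + 3/4 = 1/2 ≈ 0.50000)
f(B) = 0
4 - 4*f(Q) = 4 - 4*0 = 4 + 0 = 4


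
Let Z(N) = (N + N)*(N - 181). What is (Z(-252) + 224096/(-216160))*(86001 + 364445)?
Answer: 664025041620022/6755 ≈ 9.8301e+10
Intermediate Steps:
Z(N) = 2*N*(-181 + N) (Z(N) = (2*N)*(-181 + N) = 2*N*(-181 + N))
(Z(-252) + 224096/(-216160))*(86001 + 364445) = (2*(-252)*(-181 - 252) + 224096/(-216160))*(86001 + 364445) = (2*(-252)*(-433) + 224096*(-1/216160))*450446 = (218232 - 7003/6755)*450446 = (1474150157/6755)*450446 = 664025041620022/6755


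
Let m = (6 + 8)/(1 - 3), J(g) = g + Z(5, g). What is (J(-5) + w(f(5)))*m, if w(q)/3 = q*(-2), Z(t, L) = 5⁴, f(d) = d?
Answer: -4130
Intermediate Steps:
Z(t, L) = 625
w(q) = -6*q (w(q) = 3*(q*(-2)) = 3*(-2*q) = -6*q)
J(g) = 625 + g (J(g) = g + 625 = 625 + g)
m = -7 (m = 14/(-2) = 14*(-½) = -7)
(J(-5) + w(f(5)))*m = ((625 - 5) - 6*5)*(-7) = (620 - 30)*(-7) = 590*(-7) = -4130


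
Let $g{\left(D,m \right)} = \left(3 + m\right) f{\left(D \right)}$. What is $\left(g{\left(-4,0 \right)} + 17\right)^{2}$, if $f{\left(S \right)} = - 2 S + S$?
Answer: $841$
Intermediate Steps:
$f{\left(S \right)} = - S$
$g{\left(D,m \right)} = - D \left(3 + m\right)$ ($g{\left(D,m \right)} = \left(3 + m\right) \left(- D\right) = - D \left(3 + m\right)$)
$\left(g{\left(-4,0 \right)} + 17\right)^{2} = \left(\left(-1\right) \left(-4\right) \left(3 + 0\right) + 17\right)^{2} = \left(\left(-1\right) \left(-4\right) 3 + 17\right)^{2} = \left(12 + 17\right)^{2} = 29^{2} = 841$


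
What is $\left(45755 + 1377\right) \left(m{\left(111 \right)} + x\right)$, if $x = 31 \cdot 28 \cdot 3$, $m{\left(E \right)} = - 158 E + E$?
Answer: $-698637636$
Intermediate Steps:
$m{\left(E \right)} = - 157 E$
$x = 2604$ ($x = 868 \cdot 3 = 2604$)
$\left(45755 + 1377\right) \left(m{\left(111 \right)} + x\right) = \left(45755 + 1377\right) \left(\left(-157\right) 111 + 2604\right) = 47132 \left(-17427 + 2604\right) = 47132 \left(-14823\right) = -698637636$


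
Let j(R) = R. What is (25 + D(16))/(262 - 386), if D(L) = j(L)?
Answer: -41/124 ≈ -0.33065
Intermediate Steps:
D(L) = L
(25 + D(16))/(262 - 386) = (25 + 16)/(262 - 386) = 41/(-124) = 41*(-1/124) = -41/124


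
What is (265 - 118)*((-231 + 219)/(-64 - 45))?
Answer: 1764/109 ≈ 16.183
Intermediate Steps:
(265 - 118)*((-231 + 219)/(-64 - 45)) = 147*(-12/(-109)) = 147*(-12*(-1/109)) = 147*(12/109) = 1764/109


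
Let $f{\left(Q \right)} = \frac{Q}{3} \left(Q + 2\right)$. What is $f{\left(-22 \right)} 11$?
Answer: $\frac{4840}{3} \approx 1613.3$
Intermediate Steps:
$f{\left(Q \right)} = \frac{Q \left(2 + Q\right)}{3}$ ($f{\left(Q \right)} = Q \frac{1}{3} \left(2 + Q\right) = \frac{Q}{3} \left(2 + Q\right) = \frac{Q \left(2 + Q\right)}{3}$)
$f{\left(-22 \right)} 11 = \frac{1}{3} \left(-22\right) \left(2 - 22\right) 11 = \frac{1}{3} \left(-22\right) \left(-20\right) 11 = \frac{440}{3} \cdot 11 = \frac{4840}{3}$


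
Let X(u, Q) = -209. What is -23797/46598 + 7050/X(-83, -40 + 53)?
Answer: -333489473/9738982 ≈ -34.243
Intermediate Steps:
-23797/46598 + 7050/X(-83, -40 + 53) = -23797/46598 + 7050/(-209) = -23797*1/46598 + 7050*(-1/209) = -23797/46598 - 7050/209 = -333489473/9738982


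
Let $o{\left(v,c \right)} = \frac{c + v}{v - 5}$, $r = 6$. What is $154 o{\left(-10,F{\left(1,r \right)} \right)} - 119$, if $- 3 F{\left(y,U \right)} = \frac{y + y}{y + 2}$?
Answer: $- \frac{1897}{135} \approx -14.052$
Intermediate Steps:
$F{\left(y,U \right)} = - \frac{2 y}{3 \left(2 + y\right)}$ ($F{\left(y,U \right)} = - \frac{\left(y + y\right) \frac{1}{y + 2}}{3} = - \frac{2 y \frac{1}{2 + y}}{3} = - \frac{2 y}{3 \left(2 + y\right)}$)
$o{\left(v,c \right)} = \frac{c + v}{-5 + v}$
$154 o{\left(-10,F{\left(1,r \right)} \right)} - 119 = 154 \frac{\left(-2\right) 1 \frac{1}{6 + 3 \cdot 1} - 10}{-5 - 10} - 119 = 154 \frac{\left(-2\right) 1 \frac{1}{6 + 3} - 10}{-15} - 119 = 154 \left(- \frac{\left(-2\right) 1 \cdot \frac{1}{9} - 10}{15}\right) - 119 = 154 \left(- \frac{- \frac{2}{9} - 10}{15}\right) - 119 = 154 \left(\left(- \frac{1}{15}\right) \left(- \frac{92}{9}\right)\right) - 119 = 154 \cdot \frac{92}{135} - 119 = \frac{14168}{135} - 119 = - \frac{1897}{135}$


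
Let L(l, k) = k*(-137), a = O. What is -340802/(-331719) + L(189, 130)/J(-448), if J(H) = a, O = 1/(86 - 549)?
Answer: 2735365166372/331719 ≈ 8.2460e+6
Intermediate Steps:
O = -1/463 (O = 1/(-463) = -1/463 ≈ -0.0021598)
a = -1/463 ≈ -0.0021598
J(H) = -1/463
L(l, k) = -137*k
-340802/(-331719) + L(189, 130)/J(-448) = -340802/(-331719) + (-137*130)/(-1/463) = -340802*(-1/331719) - 17810*(-463) = 340802/331719 + 8246030 = 2735365166372/331719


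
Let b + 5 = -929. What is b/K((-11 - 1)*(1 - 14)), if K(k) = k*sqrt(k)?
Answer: -467*sqrt(39)/6084 ≈ -0.47936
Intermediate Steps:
b = -934 (b = -5 - 929 = -934)
K(k) = k**(3/2)
b/K((-11 - 1)*(1 - 14)) = -934*sqrt(39)/12168 = -467*sqrt(39)/6084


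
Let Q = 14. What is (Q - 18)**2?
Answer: 16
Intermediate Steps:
(Q - 18)**2 = (14 - 18)**2 = (-4)**2 = 16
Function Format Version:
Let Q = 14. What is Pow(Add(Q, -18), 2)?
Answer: 16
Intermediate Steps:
Pow(Add(Q, -18), 2) = Pow(Add(14, -18), 2) = Pow(-4, 2) = 16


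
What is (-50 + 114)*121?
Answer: 7744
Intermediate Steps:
(-50 + 114)*121 = 64*121 = 7744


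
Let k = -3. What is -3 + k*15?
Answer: -48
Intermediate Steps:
-3 + k*15 = -3 - 3*15 = -3 - 45 = -48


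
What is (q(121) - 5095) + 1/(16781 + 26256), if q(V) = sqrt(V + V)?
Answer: -219273514/43037 + 11*sqrt(2) ≈ -5079.4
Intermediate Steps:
q(V) = sqrt(2)*sqrt(V) (q(V) = sqrt(2*V) = sqrt(2)*sqrt(V))
(q(121) - 5095) + 1/(16781 + 26256) = (sqrt(2)*sqrt(121) - 5095) + 1/(16781 + 26256) = (sqrt(2)*11 - 5095) + 1/43037 = (11*sqrt(2) - 5095) + 1/43037 = (-5095 + 11*sqrt(2)) + 1/43037 = -219273514/43037 + 11*sqrt(2)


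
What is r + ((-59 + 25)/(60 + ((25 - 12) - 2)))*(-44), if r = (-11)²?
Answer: 10087/71 ≈ 142.07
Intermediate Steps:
r = 121
r + ((-59 + 25)/(60 + ((25 - 12) - 2)))*(-44) = 121 + ((-59 + 25)/(60 + ((25 - 12) - 2)))*(-44) = 121 - 34/(60 + (13 - 2))*(-44) = 121 - 34/(60 + 11)*(-44) = 121 - 34/71*(-44) = 121 + 1496/71 = 10087/71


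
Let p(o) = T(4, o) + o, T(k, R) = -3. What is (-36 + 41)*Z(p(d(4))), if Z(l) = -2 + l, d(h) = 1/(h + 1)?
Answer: -24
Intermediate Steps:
d(h) = 1/(1 + h)
p(o) = -3 + o
(-36 + 41)*Z(p(d(4))) = (-36 + 41)*(-2 + (-3 + 1/(1 + 4))) = 5*(-2 + (-3 + 1/5)) = 5*(-2 - 14/5) = 5*(-24/5) = -24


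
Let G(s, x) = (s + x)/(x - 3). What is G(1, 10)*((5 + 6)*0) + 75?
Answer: 75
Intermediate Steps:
G(s, x) = (s + x)/(-3 + x)
G(1, 10)*((5 + 6)*0) + 75 = ((1 + 10)/(-3 + 10))*((5 + 6)*0) + 75 = (11/7)*(11*0) + 75 = ((⅐)*11)*0 + 75 = (11/7)*0 + 75 = 0 + 75 = 75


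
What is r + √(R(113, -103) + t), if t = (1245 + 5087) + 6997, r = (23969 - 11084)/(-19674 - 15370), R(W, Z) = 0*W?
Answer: -12885/35044 + 3*√1481 ≈ 115.08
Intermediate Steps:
R(W, Z) = 0
r = -12885/35044 (r = 12885/(-35044) = 12885*(-1/35044) = -12885/35044 ≈ -0.36768)
t = 13329 (t = 6332 + 6997 = 13329)
r + √(R(113, -103) + t) = -12885/35044 + √(0 + 13329) = -12885/35044 + √13329 = -12885/35044 + 3*√1481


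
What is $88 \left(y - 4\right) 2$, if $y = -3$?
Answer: $-1232$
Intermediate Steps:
$88 \left(y - 4\right) 2 = 88 \left(-3 - 4\right) 2 = 88 \left(\left(-7\right) 2\right) = 88 \left(-14\right) = -1232$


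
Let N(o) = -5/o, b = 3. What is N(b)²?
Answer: 25/9 ≈ 2.7778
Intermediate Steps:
N(b)² = (-5/3)² = 25/9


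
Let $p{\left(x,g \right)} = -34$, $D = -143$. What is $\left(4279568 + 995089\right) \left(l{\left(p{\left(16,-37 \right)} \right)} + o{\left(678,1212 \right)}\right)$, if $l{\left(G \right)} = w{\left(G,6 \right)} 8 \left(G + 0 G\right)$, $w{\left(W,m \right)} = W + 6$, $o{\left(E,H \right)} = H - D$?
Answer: $47318947947$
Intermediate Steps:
$o{\left(E,H \right)} = 143 + H$ ($o{\left(E,H \right)} = H - -143 = H + 143 = 143 + H$)
$w{\left(W,m \right)} = 6 + W$
$l{\left(G \right)} = G \left(48 + 8 G\right)$ ($l{\left(G \right)} = \left(6 + G\right) 8 \left(G + 0 G\right) = \left(48 + 8 G\right) \left(G + 0\right) = \left(48 + 8 G\right) G = G \left(48 + 8 G\right)$)
$\left(4279568 + 995089\right) \left(l{\left(p{\left(16,-37 \right)} \right)} + o{\left(678,1212 \right)}\right) = \left(4279568 + 995089\right) \left(8 \left(-34\right) \left(6 - 34\right) + \left(143 + 1212\right)\right) = 5274657 \left(8 \left(-34\right) \left(-28\right) + 1355\right) = 5274657 \left(7616 + 1355\right) = 5274657 \cdot 8971 = 47318947947$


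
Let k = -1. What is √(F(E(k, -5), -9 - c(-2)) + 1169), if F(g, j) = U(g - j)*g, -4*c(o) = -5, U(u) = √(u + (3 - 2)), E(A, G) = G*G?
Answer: √(4676 + 50*√145)/2 ≈ 36.325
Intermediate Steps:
E(A, G) = G²
U(u) = √(1 + u) (U(u) = √(u + 1) = √(1 + u))
c(o) = 5/4 (c(o) = -¼*(-5) = 5/4)
F(g, j) = g*√(1 + g - j) (F(g, j) = √(1 + (g - j))*g = √(1 + g - j)*g = g*√(1 + g - j))
√(F(E(k, -5), -9 - c(-2)) + 1169) = √((-5)²*√(1 + (-5)² - (-9 - 1*5/4)) + 1169) = √(25*√(1 + 25 - (-9 - 5/4)) + 1169) = √(25*√(1 + 25 - 1*(-41/4)) + 1169) = √(25*√(1 + 25 + 41/4) + 1169) = √(25*√(145/4) + 1169) = √(25*(√145/2) + 1169) = √(25*√145/2 + 1169) = √(1169 + 25*√145/2)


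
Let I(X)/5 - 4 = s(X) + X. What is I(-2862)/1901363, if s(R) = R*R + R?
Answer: 40926620/1901363 ≈ 21.525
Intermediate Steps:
s(R) = R + R**2 (s(R) = R**2 + R = R + R**2)
I(X) = 20 + 5*X + 5*X*(1 + X) (I(X) = 20 + 5*(X*(1 + X) + X) = 20 + 5*(X + X*(1 + X)) = 20 + (5*X + 5*X*(1 + X)) = 20 + 5*X + 5*X*(1 + X))
I(-2862)/1901363 = (20 + 5*(-2862) + 5*(-2862)*(1 - 2862))/1901363 = (20 - 14310 + 5*(-2862)*(-2861))*(1/1901363) = (20 - 14310 + 40940910)*(1/1901363) = 40926620*(1/1901363) = 40926620/1901363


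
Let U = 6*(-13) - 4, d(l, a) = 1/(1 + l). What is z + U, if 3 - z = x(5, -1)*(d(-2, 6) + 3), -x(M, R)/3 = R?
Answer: -85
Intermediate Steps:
x(M, R) = -3*R
z = -3 (z = 3 - (-3*(-1))*(1/(1 - 2) + 3) = 3 - 3*(1/(-1) + 3) = 3 - 3*(-1 + 3) = 3 - 3*2 = 3 - 1*6 = 3 - 6 = -3)
U = -82 (U = -78 - 4 = -82)
z + U = -3 - 82 = -85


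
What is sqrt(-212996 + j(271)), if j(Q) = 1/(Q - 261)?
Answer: I*sqrt(21299590)/10 ≈ 461.51*I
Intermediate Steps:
j(Q) = 1/(-261 + Q)
sqrt(-212996 + j(271)) = sqrt(-212996 + 1/(-261 + 271)) = sqrt(-212996 + 1/10) = sqrt(-2129959/10) = I*sqrt(21299590)/10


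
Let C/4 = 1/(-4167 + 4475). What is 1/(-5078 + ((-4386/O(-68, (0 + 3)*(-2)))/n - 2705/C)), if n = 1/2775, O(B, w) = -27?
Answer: 3/712261 ≈ 4.2119e-6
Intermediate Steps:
C = 1/77 (C = 4/(-4167 + 4475) = 4/308 = 4*(1/308) = 1/77 ≈ 0.012987)
n = 1/2775 ≈ 0.00036036
1/(-5078 + ((-4386/O(-68, (0 + 3)*(-2)))/n - 2705/C)) = 1/(-5078 + ((-4386/(-27))/(1/2775) - 2705/1/77)) = 1/(-5078 + (-4386*(-1/27)*2775 - 2705*77)) = 1/(-5078 + ((1462/9)*2775 - 208285)) = 1/(-5078 + (1352350/3 - 208285)) = 1/(-5078 + 727495/3) = 1/(712261/3) = 3/712261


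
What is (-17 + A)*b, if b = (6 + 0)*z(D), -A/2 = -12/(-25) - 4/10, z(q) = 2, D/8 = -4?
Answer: -5148/25 ≈ -205.92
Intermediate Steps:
D = -32 (D = 8*(-4) = -32)
A = -4/25 (A = -2*(-12/(-25) - 4/10) = -2*(-12*(-1/25) - 4*1/10) = -2*(12/25 - 2/5) = -2*2/25 = -4/25 ≈ -0.16000)
b = 12 (b = (6 + 0)*2 = 6*2 = 12)
(-17 + A)*b = (-17 - 4/25)*12 = -429/25*12 = -5148/25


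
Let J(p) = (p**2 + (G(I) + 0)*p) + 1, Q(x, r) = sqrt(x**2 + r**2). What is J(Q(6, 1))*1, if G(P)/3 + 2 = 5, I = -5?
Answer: 38 + 9*sqrt(37) ≈ 92.745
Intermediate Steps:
Q(x, r) = sqrt(r**2 + x**2)
G(P) = 9 (G(P) = -6 + 3*5 = -6 + 15 = 9)
J(p) = 1 + p**2 + 9*p (J(p) = (p**2 + (9 + 0)*p) + 1 = (p**2 + 9*p) + 1 = 1 + p**2 + 9*p)
J(Q(6, 1))*1 = (1 + (sqrt(1**2 + 6**2))**2 + 9*sqrt(1**2 + 6**2))*1 = (1 + (sqrt(1 + 36))**2 + 9*sqrt(1 + 36))*1 = (1 + (sqrt(37))**2 + 9*sqrt(37))*1 = (1 + 37 + 9*sqrt(37))*1 = (38 + 9*sqrt(37))*1 = 38 + 9*sqrt(37)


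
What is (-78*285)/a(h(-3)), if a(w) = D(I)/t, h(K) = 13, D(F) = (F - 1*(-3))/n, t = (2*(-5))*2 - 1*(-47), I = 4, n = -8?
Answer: 4801680/7 ≈ 6.8595e+5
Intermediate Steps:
t = 27 (t = -10*2 + 47 = -20 + 47 = 27)
D(F) = -3/8 - F/8 (D(F) = (F - 1*(-3))/(-8) = (F + 3)*(-⅛) = (3 + F)*(-⅛) = -3/8 - F/8)
a(w) = -7/216 (a(w) = (-3/8 - ⅛*4)/27 = (-3/8 - ½)*(1/27) = -7/8*1/27 = -7/216)
(-78*285)/a(h(-3)) = (-78*285)/(-7/216) = -22230*(-216/7) = 4801680/7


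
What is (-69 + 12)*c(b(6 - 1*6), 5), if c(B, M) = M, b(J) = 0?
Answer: -285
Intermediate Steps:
(-69 + 12)*c(b(6 - 1*6), 5) = (-69 + 12)*5 = -57*5 = -285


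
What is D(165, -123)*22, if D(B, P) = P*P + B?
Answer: 336468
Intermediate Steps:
D(B, P) = B + P² (D(B, P) = P² + B = B + P²)
D(165, -123)*22 = (165 + (-123)²)*22 = (165 + 15129)*22 = 15294*22 = 336468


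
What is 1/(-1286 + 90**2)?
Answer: 1/6814 ≈ 0.00014676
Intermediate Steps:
1/(-1286 + 90**2) = 1/(-1286 + 8100) = 1/6814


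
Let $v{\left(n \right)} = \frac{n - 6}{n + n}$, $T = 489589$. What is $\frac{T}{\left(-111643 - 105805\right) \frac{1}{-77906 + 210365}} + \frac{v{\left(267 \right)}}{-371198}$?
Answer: $- \frac{1071220221240515655}{3591873690328} \approx -2.9823 \cdot 10^{5}$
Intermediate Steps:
$v{\left(n \right)} = \frac{-6 + n}{2 n}$
$\frac{T}{\left(-111643 - 105805\right) \frac{1}{-77906 + 210365}} + \frac{v{\left(267 \right)}}{-371198} = \frac{489589}{\left(-111643 - 105805\right) \frac{1}{-77906 + 210365}} + \frac{\frac{1}{2} \cdot \frac{1}{267} \left(-6 + 267\right)}{-371198} = \frac{489589}{\left(-217448\right) \frac{1}{132459}} + \frac{1}{2} \cdot \frac{1}{267} \cdot 261 \left(- \frac{1}{371198}\right) = \frac{489589}{\left(-217448\right) \frac{1}{132459}} + \frac{87}{178} \left(- \frac{1}{371198}\right) = \frac{489589}{- \frac{217448}{132459}} - \frac{87}{66073244} = 489589 \left(- \frac{132459}{217448}\right) - \frac{87}{66073244} = - \frac{64850469351}{217448} - \frac{87}{66073244} = - \frac{1071220221240515655}{3591873690328}$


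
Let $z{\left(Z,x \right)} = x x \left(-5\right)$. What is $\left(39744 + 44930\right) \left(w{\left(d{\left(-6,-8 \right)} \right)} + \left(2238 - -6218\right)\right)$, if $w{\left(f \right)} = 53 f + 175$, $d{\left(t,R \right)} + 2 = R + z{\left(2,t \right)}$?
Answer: $-121845886$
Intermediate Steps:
$z{\left(Z,x \right)} = - 5 x^{2}$ ($z{\left(Z,x \right)} = x^{2} \left(-5\right) = - 5 x^{2}$)
$d{\left(t,R \right)} = -2 + R - 5 t^{2}$ ($d{\left(t,R \right)} = -2 + \left(R - 5 t^{2}\right) = -2 + R - 5 t^{2}$)
$w{\left(f \right)} = 175 + 53 f$
$\left(39744 + 44930\right) \left(w{\left(d{\left(-6,-8 \right)} \right)} + \left(2238 - -6218\right)\right) = \left(39744 + 44930\right) \left(\left(175 + 53 \left(-2 - 8 - 5 \left(-6\right)^{2}\right)\right) + \left(2238 - -6218\right)\right) = 84674 \left(\left(175 + 53 \left(-2 - 8 - 180\right)\right) + \left(2238 + 6218\right)\right) = 84674 \left(\left(175 + 53 \left(-2 - 8 - 180\right)\right) + 8456\right) = 84674 \left(\left(175 + 53 \left(-190\right)\right) + 8456\right) = 84674 \left(\left(175 - 10070\right) + 8456\right) = 84674 \left(-9895 + 8456\right) = 84674 \left(-1439\right) = -121845886$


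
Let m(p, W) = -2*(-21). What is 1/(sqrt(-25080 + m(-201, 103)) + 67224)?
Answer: 11204/753181869 - I*sqrt(2782)/1506363738 ≈ 1.4876e-5 - 3.5015e-8*I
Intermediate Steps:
m(p, W) = 42
1/(sqrt(-25080 + m(-201, 103)) + 67224) = 1/(sqrt(-25080 + 42) + 67224) = 1/(sqrt(-25038) + 67224) = 1/(3*I*sqrt(2782) + 67224) = 1/(67224 + 3*I*sqrt(2782))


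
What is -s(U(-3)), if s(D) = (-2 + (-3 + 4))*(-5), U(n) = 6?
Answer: -5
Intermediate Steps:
s(D) = 5 (s(D) = (-2 + 1)*(-5) = -1*(-5) = 5)
-s(U(-3)) = -1*5 = -5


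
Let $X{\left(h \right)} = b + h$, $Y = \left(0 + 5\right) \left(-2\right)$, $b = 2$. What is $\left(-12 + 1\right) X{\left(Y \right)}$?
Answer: $88$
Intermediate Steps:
$Y = -10$ ($Y = 5 \left(-2\right) = -10$)
$X{\left(h \right)} = 2 + h$
$\left(-12 + 1\right) X{\left(Y \right)} = \left(-12 + 1\right) \left(2 - 10\right) = \left(-11\right) \left(-8\right) = 88$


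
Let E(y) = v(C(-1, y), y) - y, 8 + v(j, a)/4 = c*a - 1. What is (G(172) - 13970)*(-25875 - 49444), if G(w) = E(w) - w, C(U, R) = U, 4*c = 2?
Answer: 1054917914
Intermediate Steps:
c = ½ (c = (¼)*2 = ½ ≈ 0.50000)
v(j, a) = -36 + 2*a (v(j, a) = -32 + 4*(a/2 - 1) = -32 + 4*(-1 + a/2) = -32 + (-4 + 2*a) = -36 + 2*a)
E(y) = -36 + y (E(y) = (-36 + 2*y) - y = -36 + y)
G(w) = -36 (G(w) = (-36 + w) - w = -36)
(G(172) - 13970)*(-25875 - 49444) = (-36 - 13970)*(-25875 - 49444) = -14006*(-75319) = 1054917914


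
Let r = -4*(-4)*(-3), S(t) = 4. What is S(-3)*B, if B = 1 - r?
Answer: 196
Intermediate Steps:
r = -48 (r = 16*(-3) = -48)
B = 49 (B = 1 - 1*(-48) = 1 + 48 = 49)
S(-3)*B = 4*49 = 196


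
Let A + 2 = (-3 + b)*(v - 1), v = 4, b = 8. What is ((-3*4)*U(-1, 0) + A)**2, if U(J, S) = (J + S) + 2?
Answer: 1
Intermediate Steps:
U(J, S) = 2 + J + S
A = 13 (A = -2 + (-3 + 8)*(4 - 1) = -2 + 5*3 = -2 + 15 = 13)
((-3*4)*U(-1, 0) + A)**2 = ((-3*4)*(2 - 1 + 0) + 13)**2 = (-12*1 + 13)**2 = (-12 + 13)**2 = 1**2 = 1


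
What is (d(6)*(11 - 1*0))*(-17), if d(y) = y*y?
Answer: -6732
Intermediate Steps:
d(y) = y²
(d(6)*(11 - 1*0))*(-17) = (6²*(11 - 1*0))*(-17) = (36*(11 + 0))*(-17) = (36*11)*(-17) = 396*(-17) = -6732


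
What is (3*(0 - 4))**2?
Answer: 144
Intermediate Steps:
(3*(0 - 4))**2 = (3*(-4))**2 = (-12)**2 = 144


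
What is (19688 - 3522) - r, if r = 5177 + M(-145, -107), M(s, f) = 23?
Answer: 10966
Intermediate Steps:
r = 5200 (r = 5177 + 23 = 5200)
(19688 - 3522) - r = (19688 - 3522) - 1*5200 = 16166 - 5200 = 10966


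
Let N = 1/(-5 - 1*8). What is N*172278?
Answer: -172278/13 ≈ -13252.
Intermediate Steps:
N = -1/13 (N = 1/(-5 - 8) = 1/(-13) = -1/13 ≈ -0.076923)
N*172278 = -1/13*172278 = -172278/13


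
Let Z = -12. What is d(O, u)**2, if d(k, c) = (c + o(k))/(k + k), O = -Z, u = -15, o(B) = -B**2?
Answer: 2809/64 ≈ 43.891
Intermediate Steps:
O = 12 (O = -1*(-12) = 12)
d(k, c) = (c - k**2)/(2*k) (d(k, c) = (c - k**2)/(k + k) = (c - k**2)/((2*k)) = (c - k**2)*(1/(2*k)) = (c - k**2)/(2*k))
d(O, u)**2 = ((1/2)*(-15 - 1*12**2)/12)**2 = ((1/2)*(1/12)*(-15 - 1*144))**2 = ((1/2)*(1/12)*(-15 - 144))**2 = ((1/2)*(1/12)*(-159))**2 = (-53/8)**2 = 2809/64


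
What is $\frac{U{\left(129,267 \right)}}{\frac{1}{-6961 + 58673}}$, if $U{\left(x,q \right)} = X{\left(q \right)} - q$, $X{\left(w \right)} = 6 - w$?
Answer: $-27303936$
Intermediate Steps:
$U{\left(x,q \right)} = 6 - 2 q$ ($U{\left(x,q \right)} = \left(6 - q\right) - q = 6 - 2 q$)
$\frac{U{\left(129,267 \right)}}{\frac{1}{-6961 + 58673}} = \frac{6 - 534}{\frac{1}{-6961 + 58673}} = \frac{6 - 534}{\frac{1}{51712}} = - 528 \frac{1}{\frac{1}{51712}} = \left(-528\right) 51712 = -27303936$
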